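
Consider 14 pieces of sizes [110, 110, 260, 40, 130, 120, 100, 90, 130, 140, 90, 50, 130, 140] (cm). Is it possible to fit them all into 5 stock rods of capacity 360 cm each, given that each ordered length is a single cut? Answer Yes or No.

A valid assignment using 5 stock rods:
  stock rod 1: 260 + 100 = 360
  stock rod 2: 140 + 140 + 50 = 330
  stock rod 3: 130 + 130 + 90 = 350
  stock rod 4: 130 + 120 + 110 = 360
  stock rod 5: 110 + 90 + 40 = 240
Every load is within 360 cm, so 5 stock rods suffice.

Yes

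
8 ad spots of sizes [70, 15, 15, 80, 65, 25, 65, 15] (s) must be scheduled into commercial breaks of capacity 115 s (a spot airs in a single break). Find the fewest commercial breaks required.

Total = 80 + 70 + 65 + 65 + 25 + 15 + 15 + 15 = 350 s.
Lower bound: ⌈350/115⌉ = 4 commercial breaks.
A packing using 4 commercial breaks:
  break 1: 80 + 25 = 105
  break 2: 70 + 15 + 15 + 15 = 115
  break 3: 65 = 65
  break 4: 65 = 65
This matches the lower bound, so 4 is optimal.

4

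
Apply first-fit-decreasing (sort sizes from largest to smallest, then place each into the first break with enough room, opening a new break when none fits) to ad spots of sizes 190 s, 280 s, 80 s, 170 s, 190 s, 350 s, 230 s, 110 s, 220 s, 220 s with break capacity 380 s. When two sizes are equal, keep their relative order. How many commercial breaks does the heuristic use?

7

Sorted descending: 350, 280, 230, 220, 220, 190, 190, 170, 110, 80.
  350 → break 1 (new)  [load 350/380]
  280 → break 2 (new)  [load 280/380]
  230 → break 3 (new)  [load 230/380]
  220 → break 4 (new)  [load 220/380]
  220 → break 5 (new)  [load 220/380]
  190 → break 6 (new)  [load 190/380]
  190 → break 6  [load 380/380]
  170 → break 7 (new)  [load 170/380]
  110 → break 3  [load 340/380]
  80 → break 2  [load 360/380]
7 commercial breaks opened.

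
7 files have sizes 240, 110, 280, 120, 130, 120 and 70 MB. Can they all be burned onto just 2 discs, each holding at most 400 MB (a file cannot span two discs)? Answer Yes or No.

No

Total = 1070 MB; ⌈1070/400⌉ = 3.
At least 3 discs are required, but only 2 are allowed.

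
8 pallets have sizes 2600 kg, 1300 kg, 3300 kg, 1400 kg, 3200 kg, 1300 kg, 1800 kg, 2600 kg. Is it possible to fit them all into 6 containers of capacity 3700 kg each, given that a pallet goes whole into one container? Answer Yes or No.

Yes

A valid assignment using 6 containers:
  container 1: 3300 = 3300
  container 2: 3200 = 3200
  container 3: 2600 = 2600
  container 4: 2600 = 2600
  container 5: 1800 + 1400 = 3200
  container 6: 1300 + 1300 = 2600
Every load is within 3700 kg, so 6 containers suffice.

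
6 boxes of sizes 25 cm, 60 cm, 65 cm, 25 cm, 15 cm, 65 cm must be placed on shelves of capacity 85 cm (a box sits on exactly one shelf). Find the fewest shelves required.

4

Total = 65 + 65 + 60 + 25 + 25 + 15 = 255 cm.
Lower bound: ⌈255/85⌉ = 3 shelves.
A packing using 4 shelves:
  shelf 1: 65 + 15 = 80
  shelf 2: 65 = 65
  shelf 3: 60 + 25 = 85
  shelf 4: 25 = 25
No arrangement into 3 shelves stays within capacity, so 4 is optimal.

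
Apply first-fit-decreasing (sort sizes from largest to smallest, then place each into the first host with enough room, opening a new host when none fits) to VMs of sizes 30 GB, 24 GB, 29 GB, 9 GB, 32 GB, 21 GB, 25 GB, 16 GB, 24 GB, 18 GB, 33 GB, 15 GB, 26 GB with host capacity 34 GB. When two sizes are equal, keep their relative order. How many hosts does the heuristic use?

Sorted descending: 33, 32, 30, 29, 26, 25, 24, 24, 21, 18, 16, 15, 9.
  33 → host 1 (new)  [load 33/34]
  32 → host 2 (new)  [load 32/34]
  30 → host 3 (new)  [load 30/34]
  29 → host 4 (new)  [load 29/34]
  26 → host 5 (new)  [load 26/34]
  25 → host 6 (new)  [load 25/34]
  24 → host 7 (new)  [load 24/34]
  24 → host 8 (new)  [load 24/34]
  21 → host 9 (new)  [load 21/34]
  18 → host 10 (new)  [load 18/34]
  16 → host 10  [load 34/34]
  15 → host 11 (new)  [load 15/34]
  9 → host 6  [load 34/34]
11 hosts opened.

11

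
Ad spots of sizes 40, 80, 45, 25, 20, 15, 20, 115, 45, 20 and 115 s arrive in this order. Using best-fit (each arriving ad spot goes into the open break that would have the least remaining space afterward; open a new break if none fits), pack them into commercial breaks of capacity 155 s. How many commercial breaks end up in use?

  40 → break 1 (new)  [load 40/155]
  80 → break 1  [load 120/155]
  45 → break 2 (new)  [load 45/155]
  25 → break 1  [load 145/155]
  20 → break 2  [load 65/155]
  15 → break 2  [load 80/155]
  20 → break 2  [load 100/155]
  115 → break 3 (new)  [load 115/155]
  45 → break 2  [load 145/155]
  20 → break 3  [load 135/155]
  115 → break 4 (new)  [load 115/155]
4 commercial breaks opened.

4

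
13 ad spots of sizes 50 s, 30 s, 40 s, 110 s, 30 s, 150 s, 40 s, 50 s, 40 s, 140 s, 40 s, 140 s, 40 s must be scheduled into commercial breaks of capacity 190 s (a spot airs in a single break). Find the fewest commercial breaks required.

5

Total = 150 + 140 + 140 + 110 + 50 + 50 + 40 + 40 + 40 + 40 + 40 + 30 + 30 = 900 s.
Lower bound: ⌈900/190⌉ = 5 commercial breaks.
A packing using 5 commercial breaks:
  break 1: 150 + 40 = 190
  break 2: 140 + 50 = 190
  break 3: 140 + 50 = 190
  break 4: 110 + 40 + 40 = 190
  break 5: 40 + 40 + 30 + 30 = 140
This matches the lower bound, so 5 is optimal.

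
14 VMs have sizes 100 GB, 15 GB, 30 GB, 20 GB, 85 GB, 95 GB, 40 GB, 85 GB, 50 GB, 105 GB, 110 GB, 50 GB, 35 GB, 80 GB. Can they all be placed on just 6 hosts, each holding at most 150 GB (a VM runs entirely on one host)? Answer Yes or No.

Total = 900 GB; ⌈900/150⌉ = 6.
7 VMs each exceed half the capacity and cannot share a host, forcing at least 7 hosts.
At least 7 hosts are required, but only 6 are allowed.

No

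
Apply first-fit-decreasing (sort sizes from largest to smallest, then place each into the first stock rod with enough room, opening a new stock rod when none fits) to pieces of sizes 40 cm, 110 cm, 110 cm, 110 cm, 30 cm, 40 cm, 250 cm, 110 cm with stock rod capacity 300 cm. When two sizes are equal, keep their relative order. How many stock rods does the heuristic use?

3

Sorted descending: 250, 110, 110, 110, 110, 40, 40, 30.
  250 → stock rod 1 (new)  [load 250/300]
  110 → stock rod 2 (new)  [load 110/300]
  110 → stock rod 2  [load 220/300]
  110 → stock rod 3 (new)  [load 110/300]
  110 → stock rod 3  [load 220/300]
  40 → stock rod 1  [load 290/300]
  40 → stock rod 2  [load 260/300]
  30 → stock rod 2  [load 290/300]
3 stock rods opened.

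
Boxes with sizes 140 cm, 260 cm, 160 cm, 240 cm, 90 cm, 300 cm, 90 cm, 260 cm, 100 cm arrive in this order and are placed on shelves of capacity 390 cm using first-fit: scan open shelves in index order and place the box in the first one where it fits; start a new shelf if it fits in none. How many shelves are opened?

5

  140 → shelf 1 (new)  [load 140/390]
  260 → shelf 2 (new)  [load 260/390]
  160 → shelf 1  [load 300/390]
  240 → shelf 3 (new)  [load 240/390]
  90 → shelf 1  [load 390/390]
  300 → shelf 4 (new)  [load 300/390]
  90 → shelf 2  [load 350/390]
  260 → shelf 5 (new)  [load 260/390]
  100 → shelf 3  [load 340/390]
5 shelves opened.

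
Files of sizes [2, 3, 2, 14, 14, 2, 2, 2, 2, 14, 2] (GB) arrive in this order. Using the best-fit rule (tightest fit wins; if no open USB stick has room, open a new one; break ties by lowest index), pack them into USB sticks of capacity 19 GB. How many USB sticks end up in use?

4

  2 → USB stick 1 (new)  [load 2/19]
  3 → USB stick 1  [load 5/19]
  2 → USB stick 1  [load 7/19]
  14 → USB stick 2 (new)  [load 14/19]
  14 → USB stick 3 (new)  [load 14/19]
  2 → USB stick 2  [load 16/19]
  2 → USB stick 2  [load 18/19]
  2 → USB stick 3  [load 16/19]
  2 → USB stick 3  [load 18/19]
  14 → USB stick 4 (new)  [load 14/19]
  2 → USB stick 4  [load 16/19]
4 USB sticks opened.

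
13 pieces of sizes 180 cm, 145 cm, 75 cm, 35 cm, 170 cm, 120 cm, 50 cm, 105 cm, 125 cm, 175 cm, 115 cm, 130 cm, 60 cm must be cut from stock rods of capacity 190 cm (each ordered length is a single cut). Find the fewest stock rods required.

9

Total = 180 + 175 + 170 + 145 + 130 + 125 + 120 + 115 + 105 + 75 + 60 + 50 + 35 = 1485 cm.
Lower bound: ⌈1485/190⌉ = 8 stock rods.
Also, 9 pieces each exceed 95 cm, and no two of those can share a stock rod, so at least 9 stock rods are needed.
A packing using 9 stock rods:
  stock rod 1: 180 = 180
  stock rod 2: 175 = 175
  stock rod 3: 170 = 170
  stock rod 4: 145 + 35 = 180
  stock rod 5: 130 + 60 = 190
  stock rod 6: 125 + 50 = 175
  stock rod 7: 120 = 120
  stock rod 8: 115 + 75 = 190
  stock rod 9: 105 = 105
This matches the lower bound, so 9 is optimal.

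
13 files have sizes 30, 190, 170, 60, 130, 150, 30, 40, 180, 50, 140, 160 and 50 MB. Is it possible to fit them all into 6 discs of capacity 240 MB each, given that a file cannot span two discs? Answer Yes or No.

Total = 1380 MB; ⌈1380/240⌉ = 6.
7 files each exceed half the capacity and cannot share a disc, forcing at least 7 discs.
At least 7 discs are required, but only 6 are allowed.

No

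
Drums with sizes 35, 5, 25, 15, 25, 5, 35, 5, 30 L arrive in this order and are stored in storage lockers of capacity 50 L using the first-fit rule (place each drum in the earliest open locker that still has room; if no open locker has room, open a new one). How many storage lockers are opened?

5

  35 → locker 1 (new)  [load 35/50]
  5 → locker 1  [load 40/50]
  25 → locker 2 (new)  [load 25/50]
  15 → locker 2  [load 40/50]
  25 → locker 3 (new)  [load 25/50]
  5 → locker 1  [load 45/50]
  35 → locker 4 (new)  [load 35/50]
  5 → locker 1  [load 50/50]
  30 → locker 5 (new)  [load 30/50]
5 storage lockers opened.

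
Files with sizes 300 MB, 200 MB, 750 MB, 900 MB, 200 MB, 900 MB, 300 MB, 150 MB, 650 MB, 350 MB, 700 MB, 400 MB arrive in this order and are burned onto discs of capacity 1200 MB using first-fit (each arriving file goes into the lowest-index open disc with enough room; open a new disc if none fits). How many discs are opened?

  300 → disc 1 (new)  [load 300/1200]
  200 → disc 1  [load 500/1200]
  750 → disc 2 (new)  [load 750/1200]
  900 → disc 3 (new)  [load 900/1200]
  200 → disc 1  [load 700/1200]
  900 → disc 4 (new)  [load 900/1200]
  300 → disc 1  [load 1000/1200]
  150 → disc 1  [load 1150/1200]
  650 → disc 5 (new)  [load 650/1200]
  350 → disc 2  [load 1100/1200]
  700 → disc 6 (new)  [load 700/1200]
  400 → disc 5  [load 1050/1200]
6 discs opened.

6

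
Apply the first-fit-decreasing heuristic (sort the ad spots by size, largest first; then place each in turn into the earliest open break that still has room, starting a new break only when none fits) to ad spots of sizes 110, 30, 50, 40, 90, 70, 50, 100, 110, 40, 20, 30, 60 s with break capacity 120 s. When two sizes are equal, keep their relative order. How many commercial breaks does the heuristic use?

7

Sorted descending: 110, 110, 100, 90, 70, 60, 50, 50, 40, 40, 30, 30, 20.
  110 → break 1 (new)  [load 110/120]
  110 → break 2 (new)  [load 110/120]
  100 → break 3 (new)  [load 100/120]
  90 → break 4 (new)  [load 90/120]
  70 → break 5 (new)  [load 70/120]
  60 → break 6 (new)  [load 60/120]
  50 → break 5  [load 120/120]
  50 → break 6  [load 110/120]
  40 → break 7 (new)  [load 40/120]
  40 → break 7  [load 80/120]
  30 → break 4  [load 120/120]
  30 → break 7  [load 110/120]
  20 → break 3  [load 120/120]
7 commercial breaks opened.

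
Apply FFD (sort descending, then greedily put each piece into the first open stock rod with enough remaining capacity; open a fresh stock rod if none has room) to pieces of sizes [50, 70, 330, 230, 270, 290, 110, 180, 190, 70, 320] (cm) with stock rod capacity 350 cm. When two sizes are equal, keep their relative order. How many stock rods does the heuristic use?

7

Sorted descending: 330, 320, 290, 270, 230, 190, 180, 110, 70, 70, 50.
  330 → stock rod 1 (new)  [load 330/350]
  320 → stock rod 2 (new)  [load 320/350]
  290 → stock rod 3 (new)  [load 290/350]
  270 → stock rod 4 (new)  [load 270/350]
  230 → stock rod 5 (new)  [load 230/350]
  190 → stock rod 6 (new)  [load 190/350]
  180 → stock rod 7 (new)  [load 180/350]
  110 → stock rod 5  [load 340/350]
  70 → stock rod 4  [load 340/350]
  70 → stock rod 6  [load 260/350]
  50 → stock rod 3  [load 340/350]
7 stock rods opened.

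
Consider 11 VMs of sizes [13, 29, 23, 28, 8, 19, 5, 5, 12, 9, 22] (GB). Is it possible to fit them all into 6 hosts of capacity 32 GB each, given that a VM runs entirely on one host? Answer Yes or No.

A valid assignment using 6 hosts:
  host 1: 29 = 29
  host 2: 28 = 28
  host 3: 23 + 9 = 32
  host 4: 22 + 8 = 30
  host 5: 19 + 13 = 32
  host 6: 12 + 5 + 5 = 22
Every load is within 32 GB, so 6 hosts suffice.

Yes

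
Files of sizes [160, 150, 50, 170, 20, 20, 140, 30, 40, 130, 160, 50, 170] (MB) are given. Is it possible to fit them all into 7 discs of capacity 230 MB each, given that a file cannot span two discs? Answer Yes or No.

Yes

A valid assignment using 7 discs:
  disc 1: 170 + 50 = 220
  disc 2: 170 + 50 = 220
  disc 3: 160 + 40 + 30 = 230
  disc 4: 160 + 20 + 20 = 200
  disc 5: 150 = 150
  disc 6: 140 = 140
  disc 7: 130 = 130
Every load is within 230 MB, so 7 discs suffice.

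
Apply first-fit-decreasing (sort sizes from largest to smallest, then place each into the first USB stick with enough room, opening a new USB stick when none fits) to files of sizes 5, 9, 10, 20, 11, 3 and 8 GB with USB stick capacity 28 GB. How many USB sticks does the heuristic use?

Sorted descending: 20, 11, 10, 9, 8, 5, 3.
  20 → USB stick 1 (new)  [load 20/28]
  11 → USB stick 2 (new)  [load 11/28]
  10 → USB stick 2  [load 21/28]
  9 → USB stick 3 (new)  [load 9/28]
  8 → USB stick 1  [load 28/28]
  5 → USB stick 2  [load 26/28]
  3 → USB stick 3  [load 12/28]
3 USB sticks opened.

3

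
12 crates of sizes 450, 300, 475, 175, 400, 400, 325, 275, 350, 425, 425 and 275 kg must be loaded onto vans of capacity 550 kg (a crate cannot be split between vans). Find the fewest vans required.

10

Total = 475 + 450 + 425 + 425 + 400 + 400 + 350 + 325 + 300 + 275 + 275 + 175 = 4275 kg.
Lower bound: ⌈4275/550⌉ = 8 vans.
Also, 9 crates each exceed 275 kg, and no two of those can share a van, so at least 9 vans are needed.
A packing using 10 vans:
  van 1: 475 = 475
  van 2: 450 = 450
  van 3: 425 = 425
  van 4: 425 = 425
  van 5: 400 = 400
  van 6: 400 = 400
  van 7: 350 + 175 = 525
  van 8: 325 = 325
  van 9: 300 = 300
  van 10: 275 + 275 = 550
No arrangement into 9 vans stays within capacity, so 10 is optimal.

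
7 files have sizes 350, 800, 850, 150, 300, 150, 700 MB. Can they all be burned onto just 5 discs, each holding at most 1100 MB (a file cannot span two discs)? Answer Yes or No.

Yes

A valid assignment using 4 discs:
  disc 1: 850 + 150 = 1000
  disc 2: 800 + 300 = 1100
  disc 3: 700 + 350 = 1050
  disc 4: 150 = 150
That uses only 4 ≤ 5, so 5 discs are enough.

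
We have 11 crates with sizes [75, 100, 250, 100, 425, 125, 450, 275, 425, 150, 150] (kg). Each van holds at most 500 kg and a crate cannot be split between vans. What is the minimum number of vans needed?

6

Total = 450 + 425 + 425 + 275 + 250 + 150 + 150 + 125 + 100 + 100 + 75 = 2525 kg.
Lower bound: ⌈2525/500⌉ = 6 vans.
A packing using 6 vans:
  van 1: 450 = 450
  van 2: 425 + 75 = 500
  van 3: 425 = 425
  van 4: 275 + 150 = 425
  van 5: 250 + 150 + 100 = 500
  van 6: 125 + 100 = 225
This matches the lower bound, so 6 is optimal.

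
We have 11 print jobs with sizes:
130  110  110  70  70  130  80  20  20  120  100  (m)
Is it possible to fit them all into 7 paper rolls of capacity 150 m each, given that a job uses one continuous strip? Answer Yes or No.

Total = 960 m; ⌈960/150⌉ = 7.
The bound of 7 does not rule out 7, but exhaustive search shows no assignment into 7 paper rolls of capacity 150 m exists — the minimum is 8.

No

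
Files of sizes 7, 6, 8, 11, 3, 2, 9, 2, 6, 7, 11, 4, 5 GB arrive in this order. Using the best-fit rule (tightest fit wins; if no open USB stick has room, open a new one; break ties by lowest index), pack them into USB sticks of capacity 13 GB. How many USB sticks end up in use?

7

  7 → USB stick 1 (new)  [load 7/13]
  6 → USB stick 1  [load 13/13]
  8 → USB stick 2 (new)  [load 8/13]
  11 → USB stick 3 (new)  [load 11/13]
  3 → USB stick 2  [load 11/13]
  2 → USB stick 2  [load 13/13]
  9 → USB stick 4 (new)  [load 9/13]
  2 → USB stick 3  [load 13/13]
  6 → USB stick 5 (new)  [load 6/13]
  7 → USB stick 5  [load 13/13]
  11 → USB stick 6 (new)  [load 11/13]
  4 → USB stick 4  [load 13/13]
  5 → USB stick 7 (new)  [load 5/13]
7 USB sticks opened.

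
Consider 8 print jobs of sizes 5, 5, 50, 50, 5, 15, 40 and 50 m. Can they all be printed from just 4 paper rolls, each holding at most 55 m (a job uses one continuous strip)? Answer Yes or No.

A valid assignment using 4 paper rolls:
  roll 1: 50 + 5 = 55
  roll 2: 50 + 5 = 55
  roll 3: 50 + 5 = 55
  roll 4: 40 + 15 = 55
Every load is within 55 m, so 4 paper rolls suffice.

Yes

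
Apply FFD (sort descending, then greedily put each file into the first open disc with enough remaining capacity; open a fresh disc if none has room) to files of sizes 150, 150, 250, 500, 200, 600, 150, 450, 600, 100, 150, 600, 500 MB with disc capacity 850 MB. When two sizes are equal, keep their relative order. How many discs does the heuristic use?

Sorted descending: 600, 600, 600, 500, 500, 450, 250, 200, 150, 150, 150, 150, 100.
  600 → disc 1 (new)  [load 600/850]
  600 → disc 2 (new)  [load 600/850]
  600 → disc 3 (new)  [load 600/850]
  500 → disc 4 (new)  [load 500/850]
  500 → disc 5 (new)  [load 500/850]
  450 → disc 6 (new)  [load 450/850]
  250 → disc 1  [load 850/850]
  200 → disc 2  [load 800/850]
  150 → disc 3  [load 750/850]
  150 → disc 4  [load 650/850]
  150 → disc 4  [load 800/850]
  150 → disc 5  [load 650/850]
  100 → disc 3  [load 850/850]
6 discs opened.

6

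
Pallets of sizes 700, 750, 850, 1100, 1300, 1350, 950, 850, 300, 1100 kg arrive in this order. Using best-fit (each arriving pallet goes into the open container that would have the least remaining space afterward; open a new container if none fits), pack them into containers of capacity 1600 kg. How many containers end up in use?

8

  700 → container 1 (new)  [load 700/1600]
  750 → container 1  [load 1450/1600]
  850 → container 2 (new)  [load 850/1600]
  1100 → container 3 (new)  [load 1100/1600]
  1300 → container 4 (new)  [load 1300/1600]
  1350 → container 5 (new)  [load 1350/1600]
  950 → container 6 (new)  [load 950/1600]
  850 → container 7 (new)  [load 850/1600]
  300 → container 4  [load 1600/1600]
  1100 → container 8 (new)  [load 1100/1600]
8 containers opened.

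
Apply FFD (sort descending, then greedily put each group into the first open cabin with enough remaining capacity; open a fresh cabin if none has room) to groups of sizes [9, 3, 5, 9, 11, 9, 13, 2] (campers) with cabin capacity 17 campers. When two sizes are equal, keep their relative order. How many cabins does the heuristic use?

5

Sorted descending: 13, 11, 9, 9, 9, 5, 3, 2.
  13 → cabin 1 (new)  [load 13/17]
  11 → cabin 2 (new)  [load 11/17]
  9 → cabin 3 (new)  [load 9/17]
  9 → cabin 4 (new)  [load 9/17]
  9 → cabin 5 (new)  [load 9/17]
  5 → cabin 2  [load 16/17]
  3 → cabin 1  [load 16/17]
  2 → cabin 3  [load 11/17]
5 cabins opened.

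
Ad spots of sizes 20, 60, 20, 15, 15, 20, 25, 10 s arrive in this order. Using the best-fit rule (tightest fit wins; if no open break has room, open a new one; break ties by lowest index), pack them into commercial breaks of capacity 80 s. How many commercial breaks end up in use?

3

  20 → break 1 (new)  [load 20/80]
  60 → break 1  [load 80/80]
  20 → break 2 (new)  [load 20/80]
  15 → break 2  [load 35/80]
  15 → break 2  [load 50/80]
  20 → break 2  [load 70/80]
  25 → break 3 (new)  [load 25/80]
  10 → break 2  [load 80/80]
3 commercial breaks opened.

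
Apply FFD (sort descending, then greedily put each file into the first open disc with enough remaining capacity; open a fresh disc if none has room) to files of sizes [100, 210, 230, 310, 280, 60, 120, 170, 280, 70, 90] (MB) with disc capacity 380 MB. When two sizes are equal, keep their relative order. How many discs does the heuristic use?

6

Sorted descending: 310, 280, 280, 230, 210, 170, 120, 100, 90, 70, 60.
  310 → disc 1 (new)  [load 310/380]
  280 → disc 2 (new)  [load 280/380]
  280 → disc 3 (new)  [load 280/380]
  230 → disc 4 (new)  [load 230/380]
  210 → disc 5 (new)  [load 210/380]
  170 → disc 5  [load 380/380]
  120 → disc 4  [load 350/380]
  100 → disc 2  [load 380/380]
  90 → disc 3  [load 370/380]
  70 → disc 1  [load 380/380]
  60 → disc 6 (new)  [load 60/380]
6 discs opened.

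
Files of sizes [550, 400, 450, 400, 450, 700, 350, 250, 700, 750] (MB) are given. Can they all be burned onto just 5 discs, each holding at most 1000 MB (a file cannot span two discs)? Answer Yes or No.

No

Total = 5000 MB; ⌈5000/1000⌉ = 5.
The bound of 5 does not rule out 5, but exhaustive search shows no assignment into 5 discs of capacity 1000 MB exists — the minimum is 6.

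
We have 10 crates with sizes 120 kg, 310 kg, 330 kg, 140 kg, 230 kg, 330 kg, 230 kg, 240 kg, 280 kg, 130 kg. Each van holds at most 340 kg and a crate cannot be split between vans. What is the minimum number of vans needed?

Total = 330 + 330 + 310 + 280 + 240 + 230 + 230 + 140 + 130 + 120 = 2340 kg.
Lower bound: ⌈2340/340⌉ = 7 vans.
A packing using 9 vans:
  van 1: 330 = 330
  van 2: 330 = 330
  van 3: 310 = 310
  van 4: 280 = 280
  van 5: 240 = 240
  van 6: 230 = 230
  van 7: 230 = 230
  van 8: 140 + 130 = 270
  van 9: 120 = 120
No arrangement into 8 vans stays within capacity, so 9 is optimal.

9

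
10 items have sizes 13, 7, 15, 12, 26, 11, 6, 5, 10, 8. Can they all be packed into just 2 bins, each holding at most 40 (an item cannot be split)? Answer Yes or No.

No

Total = 113; ⌈113/40⌉ = 3.
At least 3 bins are required, but only 2 are allowed.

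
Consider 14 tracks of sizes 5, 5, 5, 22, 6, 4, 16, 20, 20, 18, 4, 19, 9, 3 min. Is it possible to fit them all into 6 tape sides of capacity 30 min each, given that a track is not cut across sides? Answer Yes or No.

A valid assignment using 6 tape sides:
  side 1: 22 + 6 = 28
  side 2: 20 + 9 = 29
  side 3: 20 + 5 + 5 = 30
  side 4: 19 + 5 + 4 = 28
  side 5: 18 + 4 + 3 = 25
  side 6: 16 = 16
Every load is within 30 min, so 6 tape sides suffice.

Yes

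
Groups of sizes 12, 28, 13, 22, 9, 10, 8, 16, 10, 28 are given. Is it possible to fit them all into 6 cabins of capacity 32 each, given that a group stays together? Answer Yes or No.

Yes

A valid assignment using 6 cabins:
  cabin 1: 28 = 28
  cabin 2: 28 = 28
  cabin 3: 22 + 10 = 32
  cabin 4: 16 + 13 = 29
  cabin 5: 12 + 10 + 9 = 31
  cabin 6: 8 = 8
Every load is within 32, so 6 cabins suffice.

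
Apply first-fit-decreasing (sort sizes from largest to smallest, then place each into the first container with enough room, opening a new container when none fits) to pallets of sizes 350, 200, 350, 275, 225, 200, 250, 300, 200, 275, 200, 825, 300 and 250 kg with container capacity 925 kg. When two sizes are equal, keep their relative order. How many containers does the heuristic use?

Sorted descending: 825, 350, 350, 300, 300, 275, 275, 250, 250, 225, 200, 200, 200, 200.
  825 → container 1 (new)  [load 825/925]
  350 → container 2 (new)  [load 350/925]
  350 → container 2  [load 700/925]
  300 → container 3 (new)  [load 300/925]
  300 → container 3  [load 600/925]
  275 → container 3  [load 875/925]
  275 → container 4 (new)  [load 275/925]
  250 → container 4  [load 525/925]
  250 → container 4  [load 775/925]
  225 → container 2  [load 925/925]
  200 → container 5 (new)  [load 200/925]
  200 → container 5  [load 400/925]
  200 → container 5  [load 600/925]
  200 → container 5  [load 800/925]
5 containers opened.

5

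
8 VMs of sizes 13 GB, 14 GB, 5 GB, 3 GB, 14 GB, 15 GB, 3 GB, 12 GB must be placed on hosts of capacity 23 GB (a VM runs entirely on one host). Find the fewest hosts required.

Total = 15 + 14 + 14 + 13 + 12 + 5 + 3 + 3 = 79 GB.
Lower bound: ⌈79/23⌉ = 4 hosts.
Also, 5 VMs each exceed 23/2 GB, and no two of those can share a host, so at least 5 hosts are needed.
A packing using 5 hosts:
  host 1: 15 + 5 + 3 = 23
  host 2: 14 + 3 = 17
  host 3: 14 = 14
  host 4: 13 = 13
  host 5: 12 = 12
This matches the lower bound, so 5 is optimal.

5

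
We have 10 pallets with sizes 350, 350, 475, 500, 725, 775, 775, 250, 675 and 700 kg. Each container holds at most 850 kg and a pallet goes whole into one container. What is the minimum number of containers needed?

8

Total = 775 + 775 + 725 + 700 + 675 + 500 + 475 + 350 + 350 + 250 = 5575 kg.
Lower bound: ⌈5575/850⌉ = 7 containers.
A packing using 8 containers:
  container 1: 775 = 775
  container 2: 775 = 775
  container 3: 725 = 725
  container 4: 700 = 700
  container 5: 675 = 675
  container 6: 500 + 350 = 850
  container 7: 475 + 350 = 825
  container 8: 250 = 250
No arrangement into 7 containers stays within capacity, so 8 is optimal.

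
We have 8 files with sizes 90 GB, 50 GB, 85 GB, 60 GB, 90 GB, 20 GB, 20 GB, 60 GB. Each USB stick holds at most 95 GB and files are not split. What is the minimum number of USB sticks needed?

Total = 90 + 90 + 85 + 60 + 60 + 50 + 20 + 20 = 475 GB.
Lower bound: ⌈475/95⌉ = 5 USB sticks.
Also, 6 files each exceed 95/2 GB, and no two of those can share a USB stick, so at least 6 USB sticks are needed.
A packing using 6 USB sticks:
  USB stick 1: 90 = 90
  USB stick 2: 90 = 90
  USB stick 3: 85 = 85
  USB stick 4: 60 + 20 = 80
  USB stick 5: 60 + 20 = 80
  USB stick 6: 50 = 50
This matches the lower bound, so 6 is optimal.

6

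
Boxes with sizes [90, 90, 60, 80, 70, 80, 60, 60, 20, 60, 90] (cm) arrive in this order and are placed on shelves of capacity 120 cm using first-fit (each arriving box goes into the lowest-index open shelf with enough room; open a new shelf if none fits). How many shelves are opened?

  90 → shelf 1 (new)  [load 90/120]
  90 → shelf 2 (new)  [load 90/120]
  60 → shelf 3 (new)  [load 60/120]
  80 → shelf 4 (new)  [load 80/120]
  70 → shelf 5 (new)  [load 70/120]
  80 → shelf 6 (new)  [load 80/120]
  60 → shelf 3  [load 120/120]
  60 → shelf 7 (new)  [load 60/120]
  20 → shelf 1  [load 110/120]
  60 → shelf 7  [load 120/120]
  90 → shelf 8 (new)  [load 90/120]
8 shelves opened.

8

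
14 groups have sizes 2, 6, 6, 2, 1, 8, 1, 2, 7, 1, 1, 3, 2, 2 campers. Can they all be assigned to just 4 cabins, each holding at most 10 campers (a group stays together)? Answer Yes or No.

No

Total = 44 campers; ⌈44/10⌉ = 5.
At least 5 cabins are required, but only 4 are allowed.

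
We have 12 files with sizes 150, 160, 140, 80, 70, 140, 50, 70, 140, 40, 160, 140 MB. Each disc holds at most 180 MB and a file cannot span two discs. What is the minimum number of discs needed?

9

Total = 160 + 160 + 150 + 140 + 140 + 140 + 140 + 80 + 70 + 70 + 50 + 40 = 1340 MB.
Lower bound: ⌈1340/180⌉ = 8 discs.
A packing using 9 discs:
  disc 1: 160 = 160
  disc 2: 160 = 160
  disc 3: 150 = 150
  disc 4: 140 + 40 = 180
  disc 5: 140 = 140
  disc 6: 140 = 140
  disc 7: 140 = 140
  disc 8: 80 + 70 = 150
  disc 9: 70 + 50 = 120
No arrangement into 8 discs stays within capacity, so 9 is optimal.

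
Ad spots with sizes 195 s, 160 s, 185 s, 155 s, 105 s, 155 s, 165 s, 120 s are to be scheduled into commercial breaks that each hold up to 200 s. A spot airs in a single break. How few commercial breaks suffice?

8

Total = 195 + 185 + 165 + 160 + 155 + 155 + 120 + 105 = 1240 s.
Lower bound: ⌈1240/200⌉ = 7 commercial breaks.
Also, 8 ad spots each exceed 100 s, and no two of those can share a break, so at least 8 commercial breaks are needed.
A packing using 8 commercial breaks:
  break 1: 195 = 195
  break 2: 185 = 185
  break 3: 165 = 165
  break 4: 160 = 160
  break 5: 155 = 155
  break 6: 155 = 155
  break 7: 120 = 120
  break 8: 105 = 105
This matches the lower bound, so 8 is optimal.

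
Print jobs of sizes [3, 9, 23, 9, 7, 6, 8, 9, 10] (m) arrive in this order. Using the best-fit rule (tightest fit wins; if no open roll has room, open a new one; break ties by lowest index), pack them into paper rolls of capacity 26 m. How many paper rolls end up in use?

4

  3 → roll 1 (new)  [load 3/26]
  9 → roll 1  [load 12/26]
  23 → roll 2 (new)  [load 23/26]
  9 → roll 1  [load 21/26]
  7 → roll 3 (new)  [load 7/26]
  6 → roll 3  [load 13/26]
  8 → roll 3  [load 21/26]
  9 → roll 4 (new)  [load 9/26]
  10 → roll 4  [load 19/26]
4 paper rolls opened.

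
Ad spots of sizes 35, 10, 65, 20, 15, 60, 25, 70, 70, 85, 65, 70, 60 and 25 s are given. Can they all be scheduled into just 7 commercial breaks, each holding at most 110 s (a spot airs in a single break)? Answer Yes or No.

Total = 675 s; ⌈675/110⌉ = 7.
8 ad spots each exceed half the capacity and cannot share a break, forcing at least 8 commercial breaks.
At least 8 commercial breaks are required, but only 7 are allowed.

No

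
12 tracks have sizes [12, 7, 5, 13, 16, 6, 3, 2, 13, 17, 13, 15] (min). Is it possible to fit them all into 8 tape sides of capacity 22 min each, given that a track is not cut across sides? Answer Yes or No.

A valid assignment using 7 tape sides:
  side 1: 17 + 5 = 22
  side 2: 16 + 6 = 22
  side 3: 15 + 7 = 22
  side 4: 13 + 3 + 2 = 18
  side 5: 13 = 13
  side 6: 13 = 13
  side 7: 12 = 12
That uses only 7 ≤ 8, so 8 tape sides are enough.

Yes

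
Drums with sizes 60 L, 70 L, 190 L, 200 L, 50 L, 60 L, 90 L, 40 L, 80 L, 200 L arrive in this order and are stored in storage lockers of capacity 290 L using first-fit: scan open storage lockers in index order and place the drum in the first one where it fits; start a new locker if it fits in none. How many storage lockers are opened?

4

  60 → locker 1 (new)  [load 60/290]
  70 → locker 1  [load 130/290]
  190 → locker 2 (new)  [load 190/290]
  200 → locker 3 (new)  [load 200/290]
  50 → locker 1  [load 180/290]
  60 → locker 1  [load 240/290]
  90 → locker 2  [load 280/290]
  40 → locker 1  [load 280/290]
  80 → locker 3  [load 280/290]
  200 → locker 4 (new)  [load 200/290]
4 storage lockers opened.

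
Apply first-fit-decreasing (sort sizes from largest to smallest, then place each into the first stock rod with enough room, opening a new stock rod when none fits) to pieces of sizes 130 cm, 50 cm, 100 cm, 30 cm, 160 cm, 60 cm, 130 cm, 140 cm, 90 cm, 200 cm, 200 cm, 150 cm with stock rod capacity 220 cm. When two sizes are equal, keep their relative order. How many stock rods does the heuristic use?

8

Sorted descending: 200, 200, 160, 150, 140, 130, 130, 100, 90, 60, 50, 30.
  200 → stock rod 1 (new)  [load 200/220]
  200 → stock rod 2 (new)  [load 200/220]
  160 → stock rod 3 (new)  [load 160/220]
  150 → stock rod 4 (new)  [load 150/220]
  140 → stock rod 5 (new)  [load 140/220]
  130 → stock rod 6 (new)  [load 130/220]
  130 → stock rod 7 (new)  [load 130/220]
  100 → stock rod 8 (new)  [load 100/220]
  90 → stock rod 6  [load 220/220]
  60 → stock rod 3  [load 220/220]
  50 → stock rod 4  [load 200/220]
  30 → stock rod 5  [load 170/220]
8 stock rods opened.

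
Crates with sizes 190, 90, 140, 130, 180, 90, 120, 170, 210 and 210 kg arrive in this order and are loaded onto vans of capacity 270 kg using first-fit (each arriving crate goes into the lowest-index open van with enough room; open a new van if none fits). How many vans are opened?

8

  190 → van 1 (new)  [load 190/270]
  90 → van 2 (new)  [load 90/270]
  140 → van 2  [load 230/270]
  130 → van 3 (new)  [load 130/270]
  180 → van 4 (new)  [load 180/270]
  90 → van 3  [load 220/270]
  120 → van 5 (new)  [load 120/270]
  170 → van 6 (new)  [load 170/270]
  210 → van 7 (new)  [load 210/270]
  210 → van 8 (new)  [load 210/270]
8 vans opened.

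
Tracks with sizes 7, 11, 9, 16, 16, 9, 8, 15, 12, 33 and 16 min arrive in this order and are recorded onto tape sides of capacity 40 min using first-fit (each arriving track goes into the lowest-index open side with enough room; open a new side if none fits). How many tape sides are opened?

5

  7 → side 1 (new)  [load 7/40]
  11 → side 1  [load 18/40]
  9 → side 1  [load 27/40]
  16 → side 2 (new)  [load 16/40]
  16 → side 2  [load 32/40]
  9 → side 1  [load 36/40]
  8 → side 2  [load 40/40]
  15 → side 3 (new)  [load 15/40]
  12 → side 3  [load 27/40]
  33 → side 4 (new)  [load 33/40]
  16 → side 5 (new)  [load 16/40]
5 tape sides opened.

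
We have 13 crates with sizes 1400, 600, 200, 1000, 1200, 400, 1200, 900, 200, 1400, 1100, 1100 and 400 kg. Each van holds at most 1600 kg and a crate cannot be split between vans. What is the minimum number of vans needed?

8

Total = 1400 + 1400 + 1200 + 1200 + 1100 + 1100 + 1000 + 900 + 600 + 400 + 400 + 200 + 200 = 11100 kg.
Lower bound: ⌈11100/1600⌉ = 7 vans.
Also, 8 crates each exceed 800 kg, and no two of those can share a van, so at least 8 vans are needed.
A packing using 8 vans:
  van 1: 1400 + 200 = 1600
  van 2: 1400 + 200 = 1600
  van 3: 1200 + 400 = 1600
  van 4: 1200 + 400 = 1600
  van 5: 1100 = 1100
  van 6: 1100 = 1100
  van 7: 1000 + 600 = 1600
  van 8: 900 = 900
This matches the lower bound, so 8 is optimal.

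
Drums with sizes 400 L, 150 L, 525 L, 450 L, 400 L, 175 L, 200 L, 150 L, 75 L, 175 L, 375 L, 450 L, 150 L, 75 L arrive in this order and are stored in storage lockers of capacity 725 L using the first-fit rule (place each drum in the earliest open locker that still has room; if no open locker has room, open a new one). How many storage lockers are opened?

6

  400 → locker 1 (new)  [load 400/725]
  150 → locker 1  [load 550/725]
  525 → locker 2 (new)  [load 525/725]
  450 → locker 3 (new)  [load 450/725]
  400 → locker 4 (new)  [load 400/725]
  175 → locker 1  [load 725/725]
  200 → locker 2  [load 725/725]
  150 → locker 3  [load 600/725]
  75 → locker 3  [load 675/725]
  175 → locker 4  [load 575/725]
  375 → locker 5 (new)  [load 375/725]
  450 → locker 6 (new)  [load 450/725]
  150 → locker 4  [load 725/725]
  75 → locker 5  [load 450/725]
6 storage lockers opened.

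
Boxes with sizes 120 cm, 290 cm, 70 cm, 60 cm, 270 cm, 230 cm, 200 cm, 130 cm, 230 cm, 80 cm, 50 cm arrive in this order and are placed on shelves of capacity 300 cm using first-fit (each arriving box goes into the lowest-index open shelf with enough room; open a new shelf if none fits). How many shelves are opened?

  120 → shelf 1 (new)  [load 120/300]
  290 → shelf 2 (new)  [load 290/300]
  70 → shelf 1  [load 190/300]
  60 → shelf 1  [load 250/300]
  270 → shelf 3 (new)  [load 270/300]
  230 → shelf 4 (new)  [load 230/300]
  200 → shelf 5 (new)  [load 200/300]
  130 → shelf 6 (new)  [load 130/300]
  230 → shelf 7 (new)  [load 230/300]
  80 → shelf 5  [load 280/300]
  50 → shelf 1  [load 300/300]
7 shelves opened.

7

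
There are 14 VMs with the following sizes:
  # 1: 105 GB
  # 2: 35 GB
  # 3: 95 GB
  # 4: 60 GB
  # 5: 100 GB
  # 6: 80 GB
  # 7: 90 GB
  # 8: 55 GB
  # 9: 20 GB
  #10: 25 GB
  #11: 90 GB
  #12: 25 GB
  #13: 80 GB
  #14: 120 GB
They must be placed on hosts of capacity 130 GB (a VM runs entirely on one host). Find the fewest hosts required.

Total = 120 + 105 + 100 + 95 + 90 + 90 + 80 + 80 + 60 + 55 + 35 + 25 + 25 + 20 = 980 GB.
Lower bound: ⌈980/130⌉ = 8 hosts.
A packing using 9 hosts:
  host 1: 120 = 120
  host 2: 105 + 25 = 130
  host 3: 100 + 25 = 125
  host 4: 95 + 35 = 130
  host 5: 90 + 20 = 110
  host 6: 90 = 90
  host 7: 80 = 80
  host 8: 80 = 80
  host 9: 60 + 55 = 115
No arrangement into 8 hosts stays within capacity, so 9 is optimal.

9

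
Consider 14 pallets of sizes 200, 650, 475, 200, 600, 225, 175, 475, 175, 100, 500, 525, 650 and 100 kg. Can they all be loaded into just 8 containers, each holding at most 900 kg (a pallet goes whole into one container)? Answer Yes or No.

Yes

A valid assignment using 7 containers:
  container 1: 650 + 225 = 875
  container 2: 650 + 200 = 850
  container 3: 600 + 200 + 100 = 900
  container 4: 525 + 175 + 175 = 875
  container 5: 500 + 100 = 600
  container 6: 475 = 475
  container 7: 475 = 475
That uses only 7 ≤ 8, so 8 containers are enough.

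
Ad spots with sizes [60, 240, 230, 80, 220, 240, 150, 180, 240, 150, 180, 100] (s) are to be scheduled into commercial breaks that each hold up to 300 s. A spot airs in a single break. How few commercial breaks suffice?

Total = 240 + 240 + 240 + 230 + 220 + 180 + 180 + 150 + 150 + 100 + 80 + 60 = 2070 s.
Lower bound: ⌈2070/300⌉ = 7 commercial breaks.
A packing using 8 commercial breaks:
  break 1: 240 + 60 = 300
  break 2: 240 = 240
  break 3: 240 = 240
  break 4: 230 = 230
  break 5: 220 + 80 = 300
  break 6: 180 + 100 = 280
  break 7: 180 = 180
  break 8: 150 + 150 = 300
No arrangement into 7 commercial breaks stays within capacity, so 8 is optimal.

8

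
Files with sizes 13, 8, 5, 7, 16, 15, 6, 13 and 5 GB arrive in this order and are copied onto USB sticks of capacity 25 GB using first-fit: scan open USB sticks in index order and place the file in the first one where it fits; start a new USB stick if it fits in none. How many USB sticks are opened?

5

  13 → USB stick 1 (new)  [load 13/25]
  8 → USB stick 1  [load 21/25]
  5 → USB stick 2 (new)  [load 5/25]
  7 → USB stick 2  [load 12/25]
  16 → USB stick 3 (new)  [load 16/25]
  15 → USB stick 4 (new)  [load 15/25]
  6 → USB stick 2  [load 18/25]
  13 → USB stick 5 (new)  [load 13/25]
  5 → USB stick 2  [load 23/25]
5 USB sticks opened.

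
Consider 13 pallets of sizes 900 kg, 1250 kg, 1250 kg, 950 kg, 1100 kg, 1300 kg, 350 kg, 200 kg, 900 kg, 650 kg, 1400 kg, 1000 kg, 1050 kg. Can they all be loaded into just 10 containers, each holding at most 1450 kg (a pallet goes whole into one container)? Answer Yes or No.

No

Total = 12300 kg; ⌈12300/1450⌉ = 9.
10 pallets each exceed half the capacity and cannot share a container, forcing at least 10 containers.
The bound of 10 does not rule out 10, but exhaustive search shows no assignment into 10 containers of capacity 1450 kg exists — the minimum is 11.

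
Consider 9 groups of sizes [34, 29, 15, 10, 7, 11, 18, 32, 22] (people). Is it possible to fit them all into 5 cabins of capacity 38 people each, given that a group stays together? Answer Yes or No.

Total = 178 people; ⌈178/38⌉ = 5.
The bound of 5 does not rule out 5, but exhaustive search shows no assignment into 5 cabins of capacity 38 people exists — the minimum is 6.

No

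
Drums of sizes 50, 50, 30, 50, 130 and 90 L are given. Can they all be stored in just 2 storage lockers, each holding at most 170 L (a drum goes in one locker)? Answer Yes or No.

No

Total = 400 L; ⌈400/170⌉ = 3.
At least 3 storage lockers are required, but only 2 are allowed.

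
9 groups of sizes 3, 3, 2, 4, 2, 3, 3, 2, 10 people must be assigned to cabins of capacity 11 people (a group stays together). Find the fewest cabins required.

Total = 10 + 4 + 3 + 3 + 3 + 3 + 2 + 2 + 2 = 32 people.
Lower bound: ⌈32/11⌉ = 3 cabins.
A packing using 3 cabins:
  cabin 1: 10 = 10
  cabin 2: 4 + 3 + 2 + 2 = 11
  cabin 3: 3 + 3 + 3 + 2 = 11
This matches the lower bound, so 3 is optimal.

3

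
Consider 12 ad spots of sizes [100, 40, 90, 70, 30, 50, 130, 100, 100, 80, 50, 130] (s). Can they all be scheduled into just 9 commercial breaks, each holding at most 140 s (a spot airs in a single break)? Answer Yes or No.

Yes

A valid assignment using 8 commercial breaks:
  break 1: 130 = 130
  break 2: 130 = 130
  break 3: 100 + 40 = 140
  break 4: 100 + 30 = 130
  break 5: 100 = 100
  break 6: 90 + 50 = 140
  break 7: 80 + 50 = 130
  break 8: 70 = 70
That uses only 8 ≤ 9, so 9 commercial breaks are enough.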